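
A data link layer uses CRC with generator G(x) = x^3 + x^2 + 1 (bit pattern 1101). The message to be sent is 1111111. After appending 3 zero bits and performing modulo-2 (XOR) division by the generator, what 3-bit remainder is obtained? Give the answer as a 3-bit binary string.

000

Append 3 zeros: 1111111000. Divide by 1101 (XOR where the leading bit is 1):
  pos 0: 1111 XOR 1101 = 0010
  pos 2: 1011 XOR 1101 = 0110
  pos 3: 1101 XOR 1101 = 0000
Remainder (last 3 bits) = 000. This is the CRC / FCS.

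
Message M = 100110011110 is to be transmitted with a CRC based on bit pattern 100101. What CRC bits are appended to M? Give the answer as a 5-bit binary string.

00000

Append 5 zeros: 10011001111000000. Divide by 100101 (XOR where the leading bit is 1):
  pos 0: 100110 XOR 100101 = 000011
  pos 4: 110111 XOR 100101 = 010010
  pos 5: 100101 XOR 100101 = 000000
Remainder (last 5 bits) = 00000. This is the CRC / FCS.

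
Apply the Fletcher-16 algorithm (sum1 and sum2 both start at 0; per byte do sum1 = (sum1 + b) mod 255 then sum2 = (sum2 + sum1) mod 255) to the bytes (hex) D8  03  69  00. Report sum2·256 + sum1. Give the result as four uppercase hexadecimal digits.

3F45

Running sums (mod 255):
  after byte 0 (D8): sum1=216, sum2=216
  after byte 1 (03): sum1=219, sum2=180
  after byte 2 (69): sum1=69, sum2=249
  after byte 3 (00): sum1=69, sum2=63
Checksum = sum2·256 + sum1 = 63·256 + 69 = 16197 = 0x3F45.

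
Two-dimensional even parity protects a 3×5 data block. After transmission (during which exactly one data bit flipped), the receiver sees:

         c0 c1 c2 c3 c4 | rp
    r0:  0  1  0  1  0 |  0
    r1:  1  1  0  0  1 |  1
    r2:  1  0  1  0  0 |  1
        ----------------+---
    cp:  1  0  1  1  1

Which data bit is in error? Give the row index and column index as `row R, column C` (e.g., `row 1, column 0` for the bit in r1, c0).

Recompute each row's even parity and compare to rp:
  r0: data parity 0, sent rp 0 → ok
  r1: data parity 1, sent rp 1 → ok
  r2: data parity 0, sent rp 1 → mismatch
Recompute each column's even parity and compare to cp:
  c0: data parity 0, sent cp 1 → mismatch
  c1: data parity 0, sent cp 0 → ok
  c2: data parity 1, sent cp 1 → ok
  c3: data parity 1, sent cp 1 → ok
  c4: data parity 1, sent cp 1 → ok
Exactly one row (r2) and one column (c0) fail → the flipped bit is at their intersection.

row 2, column 0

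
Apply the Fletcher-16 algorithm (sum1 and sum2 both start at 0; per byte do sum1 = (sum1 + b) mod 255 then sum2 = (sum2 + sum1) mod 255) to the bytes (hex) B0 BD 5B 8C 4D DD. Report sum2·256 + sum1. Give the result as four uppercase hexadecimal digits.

6481

Running sums (mod 255):
  after byte 0 (B0): sum1=176, sum2=176
  after byte 1 (BD): sum1=110, sum2=31
  after byte 2 (5B): sum1=201, sum2=232
  after byte 3 (8C): sum1=86, sum2=63
  after byte 4 (4D): sum1=163, sum2=226
  after byte 5 (DD): sum1=129, sum2=100
Checksum = sum2·256 + sum1 = 100·256 + 129 = 25729 = 0x6481.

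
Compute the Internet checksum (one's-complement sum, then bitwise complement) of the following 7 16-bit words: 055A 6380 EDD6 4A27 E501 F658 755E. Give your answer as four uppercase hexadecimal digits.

One's-complement addition (fold any carry out of bit 15 back into bit 0):
  0x055A + 0x6380 = 0x068DA
  0x68DA + 0xEDD6 = 0x156B0 → wrap carry → 0x56B1
  0x56B1 + 0x4A27 = 0x0A0D8
  0xA0D8 + 0xE501 = 0x185D9 → wrap carry → 0x85DA
  0x85DA + 0xF658 = 0x17C32 → wrap carry → 0x7C33
  0x7C33 + 0x755E = 0x0F191
One's-complement sum = 0xF191.
Checksum = ~0xF191 & 0xFFFF = 0x0E6E.

0E6E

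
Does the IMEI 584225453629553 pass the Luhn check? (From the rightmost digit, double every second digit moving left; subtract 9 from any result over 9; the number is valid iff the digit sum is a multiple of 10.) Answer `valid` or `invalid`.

invalid

From the right, keep odd positions and double even positions (subtract 9 from any doubled value over 9):
  doubled (positions 2,4,...): 1 9 3 1 1 4 7 → sum 26
  kept (positions 1,3,...): 3 5 2 3 4 2 4 5 → sum 28
Total = 54.
54 mod 10 = 4, so the number is invalid.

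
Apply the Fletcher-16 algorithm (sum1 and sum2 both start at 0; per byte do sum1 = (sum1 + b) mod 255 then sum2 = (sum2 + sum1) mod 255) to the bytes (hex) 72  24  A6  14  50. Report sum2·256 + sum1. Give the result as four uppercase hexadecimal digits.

Running sums (mod 255):
  after byte 0 (72): sum1=114, sum2=114
  after byte 1 (24): sum1=150, sum2=9
  after byte 2 (A6): sum1=61, sum2=70
  after byte 3 (14): sum1=81, sum2=151
  after byte 4 (50): sum1=161, sum2=57
Checksum = sum2·256 + sum1 = 57·256 + 161 = 14753 = 0x39A1.

39A1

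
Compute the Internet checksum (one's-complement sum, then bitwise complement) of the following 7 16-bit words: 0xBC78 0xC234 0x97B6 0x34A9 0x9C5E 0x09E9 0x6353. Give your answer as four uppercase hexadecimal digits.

One's-complement addition (fold any carry out of bit 15 back into bit 0):
  0xBC78 + 0xC234 = 0x17EAC → wrap carry → 0x7EAD
  0x7EAD + 0x97B6 = 0x11663 → wrap carry → 0x1664
  0x1664 + 0x34A9 = 0x04B0D
  0x4B0D + 0x9C5E = 0x0E76B
  0xE76B + 0x09E9 = 0x0F154
  0xF154 + 0x6353 = 0x154A7 → wrap carry → 0x54A8
One's-complement sum = 0x54A8.
Checksum = ~0x54A8 & 0xFFFF = 0xAB57.

AB57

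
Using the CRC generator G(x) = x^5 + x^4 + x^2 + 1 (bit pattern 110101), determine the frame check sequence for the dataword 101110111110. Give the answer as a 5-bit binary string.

Append 5 zeros: 10111011111000000. Divide by 110101 (XOR where the leading bit is 1):
  pos 0: 101110 XOR 110101 = 011011
  pos 1: 110111 XOR 110101 = 000010
  pos 5: 101111 XOR 110101 = 011010
  pos 6: 110100 XOR 110101 = 000001
  pos 11: 100000 XOR 110101 = 010101
Remainder (last 5 bits) = 10101. This is the CRC / FCS.

10101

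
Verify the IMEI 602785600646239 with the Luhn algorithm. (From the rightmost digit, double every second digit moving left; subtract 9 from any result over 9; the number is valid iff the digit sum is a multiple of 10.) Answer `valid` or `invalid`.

invalid

From the right, keep odd positions and double even positions (subtract 9 from any doubled value over 9):
  doubled (positions 2,4,...): 6 3 3 0 1 5 0 → sum 18
  kept (positions 1,3,...): 9 2 4 0 6 8 2 6 → sum 37
Total = 55.
55 mod 10 = 5, so the number is invalid.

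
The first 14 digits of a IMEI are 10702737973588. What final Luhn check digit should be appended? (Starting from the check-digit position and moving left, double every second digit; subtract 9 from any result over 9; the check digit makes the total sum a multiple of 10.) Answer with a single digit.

4

Partial digits right→left: 8 8 5 3 7 9 7 3 7 2 0 7 0 1
Double every second digit counting from the check-digit position (so the 1st, 3rd, 5th, ... of the partial from the right).
  doubled (with −9 where >9): 7 1 5 5 5 0 0 → sum 23
  kept as-is: 8 3 9 3 2 7 1 → sum 33
Total = 23 + 33 = 56.
Check digit = (10 − (56 mod 10)) mod 10 = 4.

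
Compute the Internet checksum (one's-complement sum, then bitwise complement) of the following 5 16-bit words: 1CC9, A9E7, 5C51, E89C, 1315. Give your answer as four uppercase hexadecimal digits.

One's-complement addition (fold any carry out of bit 15 back into bit 0):
  0x1CC9 + 0xA9E7 = 0x0C6B0
  0xC6B0 + 0x5C51 = 0x12301 → wrap carry → 0x2302
  0x2302 + 0xE89C = 0x10B9E → wrap carry → 0x0B9F
  0x0B9F + 0x1315 = 0x01EB4
One's-complement sum = 0x1EB4.
Checksum = ~0x1EB4 & 0xFFFF = 0xE14B.

E14B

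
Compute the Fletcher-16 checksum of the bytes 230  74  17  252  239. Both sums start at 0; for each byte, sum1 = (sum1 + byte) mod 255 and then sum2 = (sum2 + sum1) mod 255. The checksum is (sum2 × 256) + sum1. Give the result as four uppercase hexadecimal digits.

Running sums (mod 255):
  after byte 0 (230): sum1=230, sum2=230
  after byte 1 (74): sum1=49, sum2=24
  after byte 2 (17): sum1=66, sum2=90
  after byte 3 (252): sum1=63, sum2=153
  after byte 4 (239): sum1=47, sum2=200
Checksum = sum2·256 + sum1 = 200·256 + 47 = 51247 = 0xC82F.

C82F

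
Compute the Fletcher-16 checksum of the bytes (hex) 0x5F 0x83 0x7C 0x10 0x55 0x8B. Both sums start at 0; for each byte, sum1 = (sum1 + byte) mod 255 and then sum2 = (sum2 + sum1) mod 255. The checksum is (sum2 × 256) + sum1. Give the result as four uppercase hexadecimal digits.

Running sums (mod 255):
  after byte 0 (0x5F): sum1=95, sum2=95
  after byte 1 (0x83): sum1=226, sum2=66
  after byte 2 (0x7C): sum1=95, sum2=161
  after byte 3 (0x10): sum1=111, sum2=17
  after byte 4 (0x55): sum1=196, sum2=213
  after byte 5 (0x8B): sum1=80, sum2=38
Checksum = sum2·256 + sum1 = 38·256 + 80 = 9808 = 0x2650.

2650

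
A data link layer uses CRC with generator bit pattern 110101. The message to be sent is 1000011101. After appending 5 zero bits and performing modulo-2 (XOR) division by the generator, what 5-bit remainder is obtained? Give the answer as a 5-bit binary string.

01011

Append 5 zeros: 100001110100000. Divide by 110101 (XOR where the leading bit is 1):
  pos 0: 100001 XOR 110101 = 010100
  pos 1: 101001 XOR 110101 = 011100
  pos 2: 111001 XOR 110101 = 001100
  pos 4: 110001 XOR 110101 = 000100
  pos 7: 100000 XOR 110101 = 010101
  pos 8: 101010 XOR 110101 = 011111
  pos 9: 111110 XOR 110101 = 001011
Remainder (last 5 bits) = 01011. This is the CRC / FCS.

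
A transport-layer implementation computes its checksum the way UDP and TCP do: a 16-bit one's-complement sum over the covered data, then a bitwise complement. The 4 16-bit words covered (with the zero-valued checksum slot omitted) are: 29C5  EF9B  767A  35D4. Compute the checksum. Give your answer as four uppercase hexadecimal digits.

3A50

One's-complement addition (fold any carry out of bit 15 back into bit 0):
  0x29C5 + 0xEF9B = 0x11960 → wrap carry → 0x1961
  0x1961 + 0x767A = 0x08FDB
  0x8FDB + 0x35D4 = 0x0C5AF
One's-complement sum = 0xC5AF.
Checksum = ~0xC5AF & 0xFFFF = 0x3A50.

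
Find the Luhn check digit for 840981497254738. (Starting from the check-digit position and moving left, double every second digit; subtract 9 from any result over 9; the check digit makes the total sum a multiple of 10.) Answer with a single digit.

Partial digits right→left: 8 3 7 4 5 2 7 9 4 1 8 9 0 4 8
Double every second digit counting from the check-digit position (so the 1st, 3rd, 5th, ... of the partial from the right).
  doubled (with −9 where >9): 7 5 1 5 8 7 0 7 → sum 40
  kept as-is: 3 4 2 9 1 9 4 → sum 32
Total = 40 + 32 = 72.
Check digit = (10 − (72 mod 10)) mod 10 = 8.

8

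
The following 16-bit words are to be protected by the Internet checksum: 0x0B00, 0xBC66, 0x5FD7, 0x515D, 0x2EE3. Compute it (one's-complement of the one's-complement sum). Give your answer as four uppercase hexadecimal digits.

One's-complement addition (fold any carry out of bit 15 back into bit 0):
  0x0B00 + 0xBC66 = 0x0C766
  0xC766 + 0x5FD7 = 0x1273D → wrap carry → 0x273E
  0x273E + 0x515D = 0x0789B
  0x789B + 0x2EE3 = 0x0A77E
One's-complement sum = 0xA77E.
Checksum = ~0xA77E & 0xFFFF = 0x5881.

5881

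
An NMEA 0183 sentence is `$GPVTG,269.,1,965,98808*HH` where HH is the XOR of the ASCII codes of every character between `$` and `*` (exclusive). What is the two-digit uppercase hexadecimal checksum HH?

XOR the ASCII codes of the payload characters:
  'G' = 0x47 → acc = 0x47
  'P' = 0x50 → acc = 0x17
  'V' = 0x56 → acc = 0x41
  'T' = 0x54 → acc = 0x15
  'G' = 0x47 → acc = 0x52
  ',' = 0x2C → acc = 0x7E
  '2' = 0x32 → acc = 0x4C
  '6' = 0x36 → acc = 0x7A
  '9' = 0x39 → acc = 0x43
  '.' = 0x2E → acc = 0x6D
  ',' = 0x2C → acc = 0x41
  '1' = 0x31 → acc = 0x70
  ',' = 0x2C → acc = 0x5C
  '9' = 0x39 → acc = 0x65
  '6' = 0x36 → acc = 0x53
  '5' = 0x35 → acc = 0x66
  ',' = 0x2C → acc = 0x4A
  '9' = 0x39 → acc = 0x73
  '8' = 0x38 → acc = 0x4B
  '8' = 0x38 → acc = 0x73
  '0' = 0x30 → acc = 0x43
  '8' = 0x38 → acc = 0x7B
Checksum = 0x7B.

7B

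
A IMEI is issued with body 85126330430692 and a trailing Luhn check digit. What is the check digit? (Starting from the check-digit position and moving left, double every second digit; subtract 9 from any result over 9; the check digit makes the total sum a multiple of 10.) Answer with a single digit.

Partial digits right→left: 2 9 6 0 3 4 0 3 3 6 2 1 5 8
Double every second digit counting from the check-digit position (so the 1st, 3rd, 5th, ... of the partial from the right).
  doubled (with −9 where >9): 4 3 6 0 6 4 1 → sum 24
  kept as-is: 9 0 4 3 6 1 8 → sum 31
Total = 24 + 31 = 55.
Check digit = (10 − (55 mod 10)) mod 10 = 5.

5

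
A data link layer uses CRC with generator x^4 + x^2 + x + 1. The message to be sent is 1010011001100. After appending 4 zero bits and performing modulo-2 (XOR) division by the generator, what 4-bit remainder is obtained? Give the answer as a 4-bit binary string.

0000

Append 4 zeros: 10100110011000000. Divide by 10111 (XOR where the leading bit is 1):
  pos 0: 10100 XOR 10111 = 00011
  pos 3: 11110 XOR 10111 = 01001
  pos 4: 10010 XOR 10111 = 00101
  pos 6: 10111 XOR 10111 = 00000
Remainder (last 4 bits) = 0000. This is the CRC / FCS.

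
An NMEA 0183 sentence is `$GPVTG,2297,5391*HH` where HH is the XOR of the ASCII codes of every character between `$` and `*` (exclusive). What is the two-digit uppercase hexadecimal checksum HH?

52

XOR the ASCII codes of the payload characters:
  'G' = 0x47 → acc = 0x47
  'P' = 0x50 → acc = 0x17
  'V' = 0x56 → acc = 0x41
  'T' = 0x54 → acc = 0x15
  'G' = 0x47 → acc = 0x52
  ',' = 0x2C → acc = 0x7E
  '2' = 0x32 → acc = 0x4C
  '2' = 0x32 → acc = 0x7E
  '9' = 0x39 → acc = 0x47
  '7' = 0x37 → acc = 0x70
  ',' = 0x2C → acc = 0x5C
  '5' = 0x35 → acc = 0x69
  '3' = 0x33 → acc = 0x5A
  '9' = 0x39 → acc = 0x63
  '1' = 0x31 → acc = 0x52
Checksum = 0x52.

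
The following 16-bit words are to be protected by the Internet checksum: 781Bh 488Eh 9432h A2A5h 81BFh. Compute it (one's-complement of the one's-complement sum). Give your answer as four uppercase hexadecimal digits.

One's-complement addition (fold any carry out of bit 15 back into bit 0):
  0x781B + 0x488E = 0x0C0A9
  0xC0A9 + 0x9432 = 0x154DB → wrap carry → 0x54DC
  0x54DC + 0xA2A5 = 0x0F781
  0xF781 + 0x81BF = 0x17940 → wrap carry → 0x7941
One's-complement sum = 0x7941.
Checksum = ~0x7941 & 0xFFFF = 0x86BE.

86BE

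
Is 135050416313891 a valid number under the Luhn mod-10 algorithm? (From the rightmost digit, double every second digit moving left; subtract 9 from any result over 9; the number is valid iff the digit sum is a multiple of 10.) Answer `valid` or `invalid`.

From the right, keep odd positions and double even positions (subtract 9 from any doubled value over 9):
  doubled (positions 2,4,...): 9 6 6 2 0 0 6 → sum 29
  kept (positions 1,3,...): 1 8 1 6 4 5 5 1 → sum 31
Total = 60.
60 mod 10 = 0, so the number is valid.

valid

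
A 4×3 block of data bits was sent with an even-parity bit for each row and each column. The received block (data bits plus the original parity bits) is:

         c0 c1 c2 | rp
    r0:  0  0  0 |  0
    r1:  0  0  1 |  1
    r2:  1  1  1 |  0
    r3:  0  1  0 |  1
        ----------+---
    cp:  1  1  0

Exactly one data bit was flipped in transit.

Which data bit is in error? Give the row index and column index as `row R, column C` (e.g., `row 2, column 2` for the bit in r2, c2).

Recompute each row's even parity and compare to rp:
  r0: data parity 0, sent rp 0 → ok
  r1: data parity 1, sent rp 1 → ok
  r2: data parity 1, sent rp 0 → mismatch
  r3: data parity 1, sent rp 1 → ok
Recompute each column's even parity and compare to cp:
  c0: data parity 1, sent cp 1 → ok
  c1: data parity 0, sent cp 1 → mismatch
  c2: data parity 0, sent cp 0 → ok
Exactly one row (r2) and one column (c1) fail → the flipped bit is at their intersection.

row 2, column 1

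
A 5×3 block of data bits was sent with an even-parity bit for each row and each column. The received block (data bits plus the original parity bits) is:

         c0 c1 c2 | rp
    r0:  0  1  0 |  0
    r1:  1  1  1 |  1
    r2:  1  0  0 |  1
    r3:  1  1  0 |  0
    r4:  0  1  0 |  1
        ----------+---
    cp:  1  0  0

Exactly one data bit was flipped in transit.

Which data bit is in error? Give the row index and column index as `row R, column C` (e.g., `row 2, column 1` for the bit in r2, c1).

row 0, column 2

Recompute each row's even parity and compare to rp:
  r0: data parity 1, sent rp 0 → mismatch
  r1: data parity 1, sent rp 1 → ok
  r2: data parity 1, sent rp 1 → ok
  r3: data parity 0, sent rp 0 → ok
  r4: data parity 1, sent rp 1 → ok
Recompute each column's even parity and compare to cp:
  c0: data parity 1, sent cp 1 → ok
  c1: data parity 0, sent cp 0 → ok
  c2: data parity 1, sent cp 0 → mismatch
Exactly one row (r0) and one column (c2) fail → the flipped bit is at their intersection.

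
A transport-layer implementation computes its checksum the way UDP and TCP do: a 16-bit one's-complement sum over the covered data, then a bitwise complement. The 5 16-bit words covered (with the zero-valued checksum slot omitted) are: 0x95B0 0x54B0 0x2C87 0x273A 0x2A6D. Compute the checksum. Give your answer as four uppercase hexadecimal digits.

9770

One's-complement addition (fold any carry out of bit 15 back into bit 0):
  0x95B0 + 0x54B0 = 0x0EA60
  0xEA60 + 0x2C87 = 0x116E7 → wrap carry → 0x16E8
  0x16E8 + 0x273A = 0x03E22
  0x3E22 + 0x2A6D = 0x0688F
One's-complement sum = 0x688F.
Checksum = ~0x688F & 0xFFFF = 0x9770.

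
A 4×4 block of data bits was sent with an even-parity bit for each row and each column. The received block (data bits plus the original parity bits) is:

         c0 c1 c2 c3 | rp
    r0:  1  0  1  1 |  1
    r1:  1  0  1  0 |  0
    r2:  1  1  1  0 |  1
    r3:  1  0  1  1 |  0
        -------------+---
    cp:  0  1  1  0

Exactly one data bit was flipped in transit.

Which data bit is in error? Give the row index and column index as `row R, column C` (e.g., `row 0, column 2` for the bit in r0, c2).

row 3, column 2

Recompute each row's even parity and compare to rp:
  r0: data parity 1, sent rp 1 → ok
  r1: data parity 0, sent rp 0 → ok
  r2: data parity 1, sent rp 1 → ok
  r3: data parity 1, sent rp 0 → mismatch
Recompute each column's even parity and compare to cp:
  c0: data parity 0, sent cp 0 → ok
  c1: data parity 1, sent cp 1 → ok
  c2: data parity 0, sent cp 1 → mismatch
  c3: data parity 0, sent cp 0 → ok
Exactly one row (r3) and one column (c2) fail → the flipped bit is at their intersection.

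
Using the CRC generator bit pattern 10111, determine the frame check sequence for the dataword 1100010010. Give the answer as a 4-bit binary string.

Append 4 zeros: 11000100100000. Divide by 10111 (XOR where the leading bit is 1):
  pos 0: 11000 XOR 10111 = 01111
  pos 1: 11111 XOR 10111 = 01000
  pos 2: 10000 XOR 10111 = 00111
  pos 4: 11101 XOR 10111 = 01010
  pos 5: 10100 XOR 10111 = 00011
  pos 8: 11000 XOR 10111 = 01111
  pos 9: 11110 XOR 10111 = 01001
Remainder (last 4 bits) = 1001. This is the CRC / FCS.

1001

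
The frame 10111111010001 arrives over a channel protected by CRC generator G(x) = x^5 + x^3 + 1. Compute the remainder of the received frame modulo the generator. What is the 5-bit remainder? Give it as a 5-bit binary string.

Modulo-2 division of 10111111010001 by 101001:
  pos 0: 101111 XOR 101001 = 000110
  pos 3: 110110 XOR 101001 = 011111
  pos 4: 111111 XOR 101001 = 010110
  pos 5: 101100 XOR 101001 = 000101
  pos 8: 101001 XOR 101001 = 000000
Remainder = 00000 (zero — the frame passes the CRC check).

00000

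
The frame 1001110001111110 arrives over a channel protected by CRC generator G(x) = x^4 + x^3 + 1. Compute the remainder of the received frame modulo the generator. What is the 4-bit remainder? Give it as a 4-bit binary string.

0110

Modulo-2 division of 1001110001111110 by 11001:
  pos 0: 10011 XOR 11001 = 01010
  pos 1: 10101 XOR 11001 = 01100
  pos 2: 11000 XOR 11001 = 00001
  pos 6: 10011 XOR 11001 = 01010
  pos 7: 10101 XOR 11001 = 01100
  pos 8: 11001 XOR 11001 = 00000
Remainder = 0110 (nonzero — an error is detected).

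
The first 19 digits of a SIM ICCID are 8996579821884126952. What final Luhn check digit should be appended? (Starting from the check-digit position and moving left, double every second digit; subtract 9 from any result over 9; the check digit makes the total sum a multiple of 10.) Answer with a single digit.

7

Partial digits right→left: 2 5 9 6 2 1 4 8 8 1 2 8 9 7 5 6 9 9 8
Double every second digit counting from the check-digit position (so the 1st, 3rd, 5th, ... of the partial from the right).
  doubled (with −9 where >9): 4 9 4 8 7 4 9 1 9 7 → sum 62
  kept as-is: 5 6 1 8 1 8 7 6 9 → sum 51
Total = 62 + 51 = 113.
Check digit = (10 − (113 mod 10)) mod 10 = 7.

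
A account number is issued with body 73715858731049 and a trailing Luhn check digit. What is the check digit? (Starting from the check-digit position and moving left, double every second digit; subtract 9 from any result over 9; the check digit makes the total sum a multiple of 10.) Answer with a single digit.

Partial digits right→left: 9 4 0 1 3 7 8 5 8 5 1 7 3 7
Double every second digit counting from the check-digit position (so the 1st, 3rd, 5th, ... of the partial from the right).
  doubled (with −9 where >9): 9 0 6 7 7 2 6 → sum 37
  kept as-is: 4 1 7 5 5 7 7 → sum 36
Total = 37 + 36 = 73.
Check digit = (10 − (73 mod 10)) mod 10 = 7.

7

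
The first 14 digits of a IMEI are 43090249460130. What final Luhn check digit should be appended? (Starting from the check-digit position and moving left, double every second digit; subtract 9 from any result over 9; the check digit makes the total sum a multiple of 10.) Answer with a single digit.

Partial digits right→left: 0 3 1 0 6 4 9 4 2 0 9 0 3 4
Double every second digit counting from the check-digit position (so the 1st, 3rd, 5th, ... of the partial from the right).
  doubled (with −9 where >9): 0 2 3 9 4 9 6 → sum 33
  kept as-is: 3 0 4 4 0 0 4 → sum 15
Total = 33 + 15 = 48.
Check digit = (10 − (48 mod 10)) mod 10 = 2.

2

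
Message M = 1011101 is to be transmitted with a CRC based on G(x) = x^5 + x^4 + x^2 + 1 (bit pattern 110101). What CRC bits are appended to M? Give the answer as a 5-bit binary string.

Append 5 zeros: 101110100000. Divide by 110101 (XOR where the leading bit is 1):
  pos 0: 101110 XOR 110101 = 011011
  pos 1: 110111 XOR 110101 = 000010
  pos 5: 100000 XOR 110101 = 010101
  pos 6: 101010 XOR 110101 = 011111
Remainder (last 5 bits) = 11111. This is the CRC / FCS.

11111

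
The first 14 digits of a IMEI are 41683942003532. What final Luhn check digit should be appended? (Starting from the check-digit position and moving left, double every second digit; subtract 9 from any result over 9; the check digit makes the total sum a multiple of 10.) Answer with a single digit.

Partial digits right→left: 2 3 5 3 0 0 2 4 9 3 8 6 1 4
Double every second digit counting from the check-digit position (so the 1st, 3rd, 5th, ... of the partial from the right).
  doubled (with −9 where >9): 4 1 0 4 9 7 2 → sum 27
  kept as-is: 3 3 0 4 3 6 4 → sum 23
Total = 27 + 23 = 50.
Check digit = (10 − (50 mod 10)) mod 10 = 0.

0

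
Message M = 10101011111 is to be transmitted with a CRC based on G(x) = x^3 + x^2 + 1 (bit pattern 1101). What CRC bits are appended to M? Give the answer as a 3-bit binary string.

011

Append 3 zeros: 10101011111000. Divide by 1101 (XOR where the leading bit is 1):
  pos 0: 1010 XOR 1101 = 0111
  pos 1: 1111 XOR 1101 = 0010
  pos 3: 1001 XOR 1101 = 0100
  pos 4: 1001 XOR 1101 = 0100
  pos 5: 1001 XOR 1101 = 0100
  pos 6: 1001 XOR 1101 = 0100
  pos 7: 1001 XOR 1101 = 0100
  pos 8: 1000 XOR 1101 = 0101
  pos 9: 1010 XOR 1101 = 0111
  pos 10: 1110 XOR 1101 = 0011
Remainder (last 3 bits) = 011. This is the CRC / FCS.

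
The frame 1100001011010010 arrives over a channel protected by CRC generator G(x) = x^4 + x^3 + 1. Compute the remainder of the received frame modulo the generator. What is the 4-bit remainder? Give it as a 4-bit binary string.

1011

Modulo-2 division of 1100001011010010 by 11001:
  pos 0: 11000 XOR 11001 = 00001
  pos 4: 10101 XOR 11001 = 01100
  pos 5: 11001 XOR 11001 = 00000
  pos 11: 10010 XOR 11001 = 01011
Remainder = 1011 (nonzero — an error is detected).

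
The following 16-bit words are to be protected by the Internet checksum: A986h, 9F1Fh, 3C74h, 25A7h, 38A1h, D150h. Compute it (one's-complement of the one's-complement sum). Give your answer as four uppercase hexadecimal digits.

4B4C

One's-complement addition (fold any carry out of bit 15 back into bit 0):
  0xA986 + 0x9F1F = 0x148A5 → wrap carry → 0x48A6
  0x48A6 + 0x3C74 = 0x0851A
  0x851A + 0x25A7 = 0x0AAC1
  0xAAC1 + 0x38A1 = 0x0E362
  0xE362 + 0xD150 = 0x1B4B2 → wrap carry → 0xB4B3
One's-complement sum = 0xB4B3.
Checksum = ~0xB4B3 & 0xFFFF = 0x4B4C.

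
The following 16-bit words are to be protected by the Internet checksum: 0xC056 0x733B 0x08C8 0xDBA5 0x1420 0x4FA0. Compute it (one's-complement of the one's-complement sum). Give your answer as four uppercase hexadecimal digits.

843F

One's-complement addition (fold any carry out of bit 15 back into bit 0):
  0xC056 + 0x733B = 0x13391 → wrap carry → 0x3392
  0x3392 + 0x08C8 = 0x03C5A
  0x3C5A + 0xDBA5 = 0x117FF → wrap carry → 0x1800
  0x1800 + 0x1420 = 0x02C20
  0x2C20 + 0x4FA0 = 0x07BC0
One's-complement sum = 0x7BC0.
Checksum = ~0x7BC0 & 0xFFFF = 0x843F.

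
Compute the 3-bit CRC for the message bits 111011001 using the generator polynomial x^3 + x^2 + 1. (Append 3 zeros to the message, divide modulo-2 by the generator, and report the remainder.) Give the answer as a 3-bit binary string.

100

Append 3 zeros: 111011001000. Divide by 1101 (XOR where the leading bit is 1):
  pos 0: 1110 XOR 1101 = 0011
  pos 2: 1111 XOR 1101 = 0010
  pos 4: 1000 XOR 1101 = 0101
  pos 5: 1011 XOR 1101 = 0110
  pos 6: 1100 XOR 1101 = 0001
Remainder (last 3 bits) = 100. This is the CRC / FCS.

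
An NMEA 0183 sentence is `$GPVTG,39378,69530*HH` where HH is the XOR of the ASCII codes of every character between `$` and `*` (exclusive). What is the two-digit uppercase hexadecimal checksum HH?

5D

XOR the ASCII codes of the payload characters:
  'G' = 0x47 → acc = 0x47
  'P' = 0x50 → acc = 0x17
  'V' = 0x56 → acc = 0x41
  'T' = 0x54 → acc = 0x15
  'G' = 0x47 → acc = 0x52
  ',' = 0x2C → acc = 0x7E
  '3' = 0x33 → acc = 0x4D
  '9' = 0x39 → acc = 0x74
  '3' = 0x33 → acc = 0x47
  '7' = 0x37 → acc = 0x70
  '8' = 0x38 → acc = 0x48
  ',' = 0x2C → acc = 0x64
  '6' = 0x36 → acc = 0x52
  '9' = 0x39 → acc = 0x6B
  '5' = 0x35 → acc = 0x5E
  '3' = 0x33 → acc = 0x6D
  '0' = 0x30 → acc = 0x5D
Checksum = 0x5D.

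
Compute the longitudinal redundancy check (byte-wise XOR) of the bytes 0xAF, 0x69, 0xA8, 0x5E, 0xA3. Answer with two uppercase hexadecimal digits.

93

XOR the bytes together:
  start with 0xAF
  0xAF ⊕ 0x69 = 0xC6
  0xC6 ⊕ 0xA8 = 0x6E
  0x6E ⊕ 0x5E = 0x30
  0x30 ⊕ 0xA3 = 0x93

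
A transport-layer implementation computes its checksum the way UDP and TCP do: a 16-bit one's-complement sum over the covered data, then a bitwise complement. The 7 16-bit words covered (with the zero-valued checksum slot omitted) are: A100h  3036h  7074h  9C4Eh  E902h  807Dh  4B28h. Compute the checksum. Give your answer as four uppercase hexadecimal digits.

One's-complement addition (fold any carry out of bit 15 back into bit 0):
  0xA100 + 0x3036 = 0x0D136
  0xD136 + 0x7074 = 0x141AA → wrap carry → 0x41AB
  0x41AB + 0x9C4E = 0x0DDF9
  0xDDF9 + 0xE902 = 0x1C6FB → wrap carry → 0xC6FC
  0xC6FC + 0x807D = 0x14779 → wrap carry → 0x477A
  0x477A + 0x4B28 = 0x092A2
One's-complement sum = 0x92A2.
Checksum = ~0x92A2 & 0xFFFF = 0x6D5D.

6D5D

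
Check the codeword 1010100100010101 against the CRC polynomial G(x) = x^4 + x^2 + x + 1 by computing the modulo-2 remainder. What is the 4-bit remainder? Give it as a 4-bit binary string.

Modulo-2 division of 1010100100010101 by 10111:
  pos 0: 10101 XOR 10111 = 00010
  pos 3: 10001 XOR 10111 = 00110
  pos 5: 11000 XOR 10111 = 01111
  pos 6: 11110 XOR 10111 = 01001
  pos 7: 10011 XOR 10111 = 00100
  pos 9: 10001 XOR 10111 = 00110
  pos 11: 11001 XOR 10111 = 01110
Remainder = 1110 (nonzero — an error is detected).

1110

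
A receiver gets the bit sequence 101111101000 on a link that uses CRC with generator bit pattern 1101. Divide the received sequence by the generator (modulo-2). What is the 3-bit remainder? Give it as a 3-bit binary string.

000

Modulo-2 division of 101111101000 by 1101:
  pos 0: 1011 XOR 1101 = 0110
  pos 1: 1101 XOR 1101 = 0000
  pos 5: 1101 XOR 1101 = 0000
Remainder = 000 (zero — the frame passes the CRC check).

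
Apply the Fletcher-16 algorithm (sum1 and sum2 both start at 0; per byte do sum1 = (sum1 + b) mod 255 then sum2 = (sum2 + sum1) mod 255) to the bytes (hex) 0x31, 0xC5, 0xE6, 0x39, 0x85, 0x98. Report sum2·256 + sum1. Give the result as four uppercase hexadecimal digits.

Running sums (mod 255):
  after byte 0 (0x31): sum1=49, sum2=49
  after byte 1 (0xC5): sum1=246, sum2=40
  after byte 2 (0xE6): sum1=221, sum2=6
  after byte 3 (0x39): sum1=23, sum2=29
  after byte 4 (0x85): sum1=156, sum2=185
  after byte 5 (0x98): sum1=53, sum2=238
Checksum = sum2·256 + sum1 = 238·256 + 53 = 60981 = 0xEE35.

EE35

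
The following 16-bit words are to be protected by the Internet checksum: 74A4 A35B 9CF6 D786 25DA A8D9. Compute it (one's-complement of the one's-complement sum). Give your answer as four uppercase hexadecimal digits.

A4CE

One's-complement addition (fold any carry out of bit 15 back into bit 0):
  0x74A4 + 0xA35B = 0x117FF → wrap carry → 0x1800
  0x1800 + 0x9CF6 = 0x0B4F6
  0xB4F6 + 0xD786 = 0x18C7C → wrap carry → 0x8C7D
  0x8C7D + 0x25DA = 0x0B257
  0xB257 + 0xA8D9 = 0x15B30 → wrap carry → 0x5B31
One's-complement sum = 0x5B31.
Checksum = ~0x5B31 & 0xFFFF = 0xA4CE.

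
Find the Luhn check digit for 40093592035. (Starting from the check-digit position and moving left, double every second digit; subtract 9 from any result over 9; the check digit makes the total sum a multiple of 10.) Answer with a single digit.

Partial digits right→left: 5 3 0 2 9 5 3 9 0 0 4
Double every second digit counting from the check-digit position (so the 1st, 3rd, 5th, ... of the partial from the right).
  doubled (with −9 where >9): 1 0 9 6 0 8 → sum 24
  kept as-is: 3 2 5 9 0 → sum 19
Total = 24 + 19 = 43.
Check digit = (10 − (43 mod 10)) mod 10 = 7.

7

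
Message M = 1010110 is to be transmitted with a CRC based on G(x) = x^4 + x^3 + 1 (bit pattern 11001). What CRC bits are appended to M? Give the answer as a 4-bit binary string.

Append 4 zeros: 10101100000. Divide by 11001 (XOR where the leading bit is 1):
  pos 0: 10101 XOR 11001 = 01100
  pos 1: 11001 XOR 11001 = 00000
Remainder (last 4 bits) = 0000. This is the CRC / FCS.

0000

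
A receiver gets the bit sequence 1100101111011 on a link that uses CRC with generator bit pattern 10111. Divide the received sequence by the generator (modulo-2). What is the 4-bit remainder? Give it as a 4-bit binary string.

Modulo-2 division of 1100101111011 by 10111:
  pos 0: 11001 XOR 10111 = 01110
  pos 1: 11100 XOR 10111 = 01011
  pos 2: 10111 XOR 10111 = 00000
  pos 7: 11101 XOR 10111 = 01010
  pos 8: 10101 XOR 10111 = 00010
Remainder = 0010 (nonzero — an error is detected).

0010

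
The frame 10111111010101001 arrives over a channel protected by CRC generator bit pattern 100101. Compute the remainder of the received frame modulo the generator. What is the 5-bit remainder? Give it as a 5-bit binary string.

Modulo-2 division of 10111111010101001 by 100101:
  pos 0: 101111 XOR 100101 = 001010
  pos 2: 101011 XOR 100101 = 001110
  pos 4: 111001 XOR 100101 = 011100
  pos 5: 111000 XOR 100101 = 011101
  pos 6: 111011 XOR 100101 = 011110
  pos 7: 111100 XOR 100101 = 011001
  pos 8: 110011 XOR 100101 = 010110
  pos 9: 101100 XOR 100101 = 001001
  pos 11: 100101 XOR 100101 = 000000
Remainder = 00000 (zero — the frame passes the CRC check).

00000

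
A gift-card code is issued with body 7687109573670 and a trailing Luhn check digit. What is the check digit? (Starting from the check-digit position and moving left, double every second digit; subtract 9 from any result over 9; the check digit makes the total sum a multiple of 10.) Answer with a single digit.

Partial digits right→left: 0 7 6 3 7 5 9 0 1 7 8 6 7
Double every second digit counting from the check-digit position (so the 1st, 3rd, 5th, ... of the partial from the right).
  doubled (with −9 where >9): 0 3 5 9 2 7 5 → sum 31
  kept as-is: 7 3 5 0 7 6 → sum 28
Total = 31 + 28 = 59.
Check digit = (10 − (59 mod 10)) mod 10 = 1.

1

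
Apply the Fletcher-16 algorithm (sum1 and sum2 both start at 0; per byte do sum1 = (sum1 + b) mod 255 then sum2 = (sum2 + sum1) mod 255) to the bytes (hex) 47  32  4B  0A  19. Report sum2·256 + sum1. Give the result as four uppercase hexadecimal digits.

Running sums (mod 255):
  after byte 0 (47): sum1=71, sum2=71
  after byte 1 (32): sum1=121, sum2=192
  after byte 2 (4B): sum1=196, sum2=133
  after byte 3 (0A): sum1=206, sum2=84
  after byte 4 (19): sum1=231, sum2=60
Checksum = sum2·256 + sum1 = 60·256 + 231 = 15591 = 0x3CE7.

3CE7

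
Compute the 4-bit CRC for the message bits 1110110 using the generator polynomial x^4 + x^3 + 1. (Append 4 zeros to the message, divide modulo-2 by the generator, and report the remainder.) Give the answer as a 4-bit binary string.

Append 4 zeros: 11101100000. Divide by 11001 (XOR where the leading bit is 1):
  pos 0: 11101 XOR 11001 = 00100
  pos 2: 10010 XOR 11001 = 01011
  pos 3: 10110 XOR 11001 = 01111
  pos 4: 11110 XOR 11001 = 00111
  pos 6: 11100 XOR 11001 = 00101
Remainder (last 4 bits) = 0101. This is the CRC / FCS.

0101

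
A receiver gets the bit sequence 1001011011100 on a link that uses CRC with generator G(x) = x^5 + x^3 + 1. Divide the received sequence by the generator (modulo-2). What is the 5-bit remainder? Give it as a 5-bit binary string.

00000

Modulo-2 division of 1001011011100 by 101001:
  pos 0: 100101 XOR 101001 = 001100
  pos 2: 110010 XOR 101001 = 011011
  pos 3: 110111 XOR 101001 = 011110
  pos 4: 111101 XOR 101001 = 010100
  pos 5: 101001 XOR 101001 = 000000
Remainder = 00000 (zero — the frame passes the CRC check).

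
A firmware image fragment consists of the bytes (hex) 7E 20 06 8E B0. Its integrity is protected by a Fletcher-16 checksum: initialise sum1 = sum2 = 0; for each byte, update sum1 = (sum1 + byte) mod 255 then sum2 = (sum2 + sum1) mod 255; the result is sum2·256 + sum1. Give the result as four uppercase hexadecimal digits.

Running sums (mod 255):
  after byte 0 (7E): sum1=126, sum2=126
  after byte 1 (20): sum1=158, sum2=29
  after byte 2 (06): sum1=164, sum2=193
  after byte 3 (8E): sum1=51, sum2=244
  after byte 4 (B0): sum1=227, sum2=216
Checksum = sum2·256 + sum1 = 216·256 + 227 = 55523 = 0xD8E3.

D8E3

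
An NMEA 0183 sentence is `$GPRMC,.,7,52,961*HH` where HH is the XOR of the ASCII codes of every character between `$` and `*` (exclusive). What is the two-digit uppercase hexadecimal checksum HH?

6B

XOR the ASCII codes of the payload characters:
  'G' = 0x47 → acc = 0x47
  'P' = 0x50 → acc = 0x17
  'R' = 0x52 → acc = 0x45
  'M' = 0x4D → acc = 0x08
  'C' = 0x43 → acc = 0x4B
  ',' = 0x2C → acc = 0x67
  '.' = 0x2E → acc = 0x49
  ',' = 0x2C → acc = 0x65
  '7' = 0x37 → acc = 0x52
  ',' = 0x2C → acc = 0x7E
  '5' = 0x35 → acc = 0x4B
  '2' = 0x32 → acc = 0x79
  ',' = 0x2C → acc = 0x55
  '9' = 0x39 → acc = 0x6C
  '6' = 0x36 → acc = 0x5A
  '1' = 0x31 → acc = 0x6B
Checksum = 0x6B.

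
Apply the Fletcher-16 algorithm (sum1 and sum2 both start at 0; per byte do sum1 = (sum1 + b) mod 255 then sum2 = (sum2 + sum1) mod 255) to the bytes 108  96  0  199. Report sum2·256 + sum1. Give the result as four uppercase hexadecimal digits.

9A94

Running sums (mod 255):
  after byte 0 (108): sum1=108, sum2=108
  after byte 1 (96): sum1=204, sum2=57
  after byte 2 (0): sum1=204, sum2=6
  after byte 3 (199): sum1=148, sum2=154
Checksum = sum2·256 + sum1 = 154·256 + 148 = 39572 = 0x9A94.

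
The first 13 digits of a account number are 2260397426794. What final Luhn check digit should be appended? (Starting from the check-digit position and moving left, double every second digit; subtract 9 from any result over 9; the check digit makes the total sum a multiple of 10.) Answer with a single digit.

Partial digits right→left: 4 9 7 6 2 4 7 9 3 0 6 2 2
Double every second digit counting from the check-digit position (so the 1st, 3rd, 5th, ... of the partial from the right).
  doubled (with −9 where >9): 8 5 4 5 6 3 4 → sum 35
  kept as-is: 9 6 4 9 0 2 → sum 30
Total = 35 + 30 = 65.
Check digit = (10 − (65 mod 10)) mod 10 = 5.

5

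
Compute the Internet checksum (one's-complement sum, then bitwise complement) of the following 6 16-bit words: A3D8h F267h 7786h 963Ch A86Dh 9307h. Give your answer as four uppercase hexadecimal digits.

2087

One's-complement addition (fold any carry out of bit 15 back into bit 0):
  0xA3D8 + 0xF267 = 0x1963F → wrap carry → 0x9640
  0x9640 + 0x7786 = 0x10DC6 → wrap carry → 0x0DC7
  0x0DC7 + 0x963C = 0x0A403
  0xA403 + 0xA86D = 0x14C70 → wrap carry → 0x4C71
  0x4C71 + 0x9307 = 0x0DF78
One's-complement sum = 0xDF78.
Checksum = ~0xDF78 & 0xFFFF = 0x2087.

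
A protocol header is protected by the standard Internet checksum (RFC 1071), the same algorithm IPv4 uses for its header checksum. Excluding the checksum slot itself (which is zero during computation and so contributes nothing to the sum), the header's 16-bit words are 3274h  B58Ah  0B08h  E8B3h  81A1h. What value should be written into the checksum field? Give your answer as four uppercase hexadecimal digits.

One's-complement addition (fold any carry out of bit 15 back into bit 0):
  0x3274 + 0xB58A = 0x0E7FE
  0xE7FE + 0x0B08 = 0x0F306
  0xF306 + 0xE8B3 = 0x1DBB9 → wrap carry → 0xDBBA
  0xDBBA + 0x81A1 = 0x15D5B → wrap carry → 0x5D5C
One's-complement sum = 0x5D5C.
Checksum = ~0x5D5C & 0xFFFF = 0xA2A3.

A2A3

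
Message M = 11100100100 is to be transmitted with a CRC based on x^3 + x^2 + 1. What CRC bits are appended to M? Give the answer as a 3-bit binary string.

Append 3 zeros: 11100100100000. Divide by 1101 (XOR where the leading bit is 1):
  pos 0: 1110 XOR 1101 = 0011
  pos 2: 1101 XOR 1101 = 0000
  pos 8: 1000 XOR 1101 = 0101
  pos 9: 1010 XOR 1101 = 0111
  pos 10: 1110 XOR 1101 = 0011
Remainder (last 3 bits) = 011. This is the CRC / FCS.

011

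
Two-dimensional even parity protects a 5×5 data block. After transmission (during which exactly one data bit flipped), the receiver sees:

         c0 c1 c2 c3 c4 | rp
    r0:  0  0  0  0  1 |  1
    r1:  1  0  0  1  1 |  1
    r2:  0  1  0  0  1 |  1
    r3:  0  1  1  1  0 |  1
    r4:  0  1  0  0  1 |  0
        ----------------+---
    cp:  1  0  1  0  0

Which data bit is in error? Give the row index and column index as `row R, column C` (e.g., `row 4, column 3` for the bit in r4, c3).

row 2, column 1

Recompute each row's even parity and compare to rp:
  r0: data parity 1, sent rp 1 → ok
  r1: data parity 1, sent rp 1 → ok
  r2: data parity 0, sent rp 1 → mismatch
  r3: data parity 1, sent rp 1 → ok
  r4: data parity 0, sent rp 0 → ok
Recompute each column's even parity and compare to cp:
  c0: data parity 1, sent cp 1 → ok
  c1: data parity 1, sent cp 0 → mismatch
  c2: data parity 1, sent cp 1 → ok
  c3: data parity 0, sent cp 0 → ok
  c4: data parity 0, sent cp 0 → ok
Exactly one row (r2) and one column (c1) fail → the flipped bit is at their intersection.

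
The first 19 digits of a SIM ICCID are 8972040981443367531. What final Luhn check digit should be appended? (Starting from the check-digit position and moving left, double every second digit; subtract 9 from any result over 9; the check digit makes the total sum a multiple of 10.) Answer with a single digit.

9

Partial digits right→left: 1 3 5 7 6 3 3 4 4 1 8 9 0 4 0 2 7 9 8
Double every second digit counting from the check-digit position (so the 1st, 3rd, 5th, ... of the partial from the right).
  doubled (with −9 where >9): 2 1 3 6 8 7 0 0 5 7 → sum 39
  kept as-is: 3 7 3 4 1 9 4 2 9 → sum 42
Total = 39 + 42 = 81.
Check digit = (10 − (81 mod 10)) mod 10 = 9.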